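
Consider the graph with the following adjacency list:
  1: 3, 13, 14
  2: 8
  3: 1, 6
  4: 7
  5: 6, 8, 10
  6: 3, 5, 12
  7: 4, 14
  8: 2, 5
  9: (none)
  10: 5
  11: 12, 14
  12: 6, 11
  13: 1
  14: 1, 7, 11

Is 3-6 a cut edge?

No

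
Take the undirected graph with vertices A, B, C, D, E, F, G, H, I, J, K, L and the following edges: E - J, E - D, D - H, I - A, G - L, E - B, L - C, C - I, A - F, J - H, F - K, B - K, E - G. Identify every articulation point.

E

Removing E increases the component count from 1 to 2, so E is a cut vertex.
By contrast removing H leaves 1 component; it is not a cut vertex. No other vertex is a cut vertex either.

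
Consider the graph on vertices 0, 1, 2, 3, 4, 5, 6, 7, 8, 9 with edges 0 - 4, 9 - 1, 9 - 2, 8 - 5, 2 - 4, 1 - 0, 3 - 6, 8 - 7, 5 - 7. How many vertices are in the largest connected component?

5

Starting from 3 we can reach 3, 6. That is one component of size 2.
Starting from 5 we can reach 5, 7, 8. That is one component of size 3.
Starting from 0 we can reach 0, 1, 2, 4, 9. That is one component of size 5.
The largest has 5 vertices.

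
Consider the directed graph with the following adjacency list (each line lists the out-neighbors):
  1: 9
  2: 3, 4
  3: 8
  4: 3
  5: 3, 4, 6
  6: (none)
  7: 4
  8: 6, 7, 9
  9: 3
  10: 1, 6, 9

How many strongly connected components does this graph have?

6

{3, 4, 7, 8, 9} are all mutually reachable — one SCC of size 5.
{5} is an SCC by itself.
{1} is an SCC by itself.
{6} is an SCC by itself.
{10} is an SCC by itself.
(and 1 more singleton SCC)
That gives 6 strongly connected components.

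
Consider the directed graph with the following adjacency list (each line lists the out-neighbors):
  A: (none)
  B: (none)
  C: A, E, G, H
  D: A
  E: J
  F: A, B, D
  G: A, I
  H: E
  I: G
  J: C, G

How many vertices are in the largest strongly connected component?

{C, E, H, J} are all mutually reachable — one SCC of size 4.
{G, I} are all mutually reachable — one SCC of size 2.
{F} is an SCC by itself.
{D} is an SCC by itself.
{B} is an SCC by itself.
(and 1 more singleton SCC)
The largest has 4 vertices.

4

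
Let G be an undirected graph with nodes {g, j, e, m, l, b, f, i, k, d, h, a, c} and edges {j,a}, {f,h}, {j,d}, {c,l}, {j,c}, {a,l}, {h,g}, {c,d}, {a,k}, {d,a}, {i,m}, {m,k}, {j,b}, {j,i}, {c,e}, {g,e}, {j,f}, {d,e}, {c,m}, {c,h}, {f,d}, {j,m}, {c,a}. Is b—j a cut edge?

Removing b—j leaves no path between b and j: the component count goes from 1 to 2. So it is a bridge.

Yes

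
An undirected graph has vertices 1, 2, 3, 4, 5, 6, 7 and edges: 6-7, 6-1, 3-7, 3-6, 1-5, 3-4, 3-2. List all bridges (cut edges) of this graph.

1-5, 1-6, 2-3, 3-4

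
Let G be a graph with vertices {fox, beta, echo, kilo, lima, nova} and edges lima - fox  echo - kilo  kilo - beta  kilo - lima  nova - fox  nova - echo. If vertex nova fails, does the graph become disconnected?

No

Deleting nova leaves 1 component (was 1) (its neighbors fox, echo remain connected to each other), so nova is not a cut vertex.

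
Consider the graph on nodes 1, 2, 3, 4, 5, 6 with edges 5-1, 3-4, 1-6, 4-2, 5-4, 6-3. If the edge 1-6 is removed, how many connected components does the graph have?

1 and 6 are still connected via 1-5-4-3-6, so the component count stays at 1.

1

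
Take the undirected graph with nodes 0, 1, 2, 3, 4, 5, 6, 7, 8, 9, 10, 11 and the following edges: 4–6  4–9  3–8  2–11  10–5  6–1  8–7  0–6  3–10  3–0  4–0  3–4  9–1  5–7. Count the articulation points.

Removing 3 increases the component count from 2 to 3, so 3 is a cut vertex.
By contrast removing 0 leaves 2 components; it is not a cut vertex. No other vertex is a cut vertex either.

1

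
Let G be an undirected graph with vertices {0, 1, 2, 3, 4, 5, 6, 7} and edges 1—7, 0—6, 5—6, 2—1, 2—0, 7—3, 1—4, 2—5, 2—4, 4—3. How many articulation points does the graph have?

Removing 2 increases the component count from 1 to 2, so 2 is a cut vertex.
By contrast removing 7 leaves 1 component; it is not a cut vertex. No other vertex is a cut vertex either.

1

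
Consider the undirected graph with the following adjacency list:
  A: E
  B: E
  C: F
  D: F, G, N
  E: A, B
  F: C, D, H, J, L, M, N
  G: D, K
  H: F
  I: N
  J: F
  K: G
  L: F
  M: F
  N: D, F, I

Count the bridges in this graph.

The edges on the cycle F-D-N-F are not bridges since each lies on that cycle.
But removing D-G disconnects D from G; removing F-H disconnects F from H; removing B-E disconnects B from E; removing F-L disconnects F from L — these are bridges.
In total 10 edges are bridges.

10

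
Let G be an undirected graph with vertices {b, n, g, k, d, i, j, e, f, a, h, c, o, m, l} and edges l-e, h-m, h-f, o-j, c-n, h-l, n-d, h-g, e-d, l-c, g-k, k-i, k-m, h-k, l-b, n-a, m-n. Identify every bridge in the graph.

The edges on the cycle h-g-k-m-h are not bridges since each lies on that cycle.
But removing o-j disconnects o from j; removing h-f disconnects h from f; removing l-b disconnects l from b; removing a-n disconnects a from n — these are bridges.
In total 5 edges are bridges.

a-n, b-l, f-h, i-k, j-o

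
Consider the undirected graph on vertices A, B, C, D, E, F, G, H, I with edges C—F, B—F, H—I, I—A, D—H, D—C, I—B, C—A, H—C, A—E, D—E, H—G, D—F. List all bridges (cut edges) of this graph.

The edges on the cycle D-H-C-D are not bridges since each lies on that cycle.
But removing G—H disconnects G from H — this is a bridge.

G-H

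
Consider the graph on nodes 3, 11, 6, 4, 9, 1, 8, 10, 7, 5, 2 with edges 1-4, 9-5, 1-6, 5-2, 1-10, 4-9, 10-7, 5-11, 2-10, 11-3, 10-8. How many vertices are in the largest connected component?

11

Starting from 1 we can reach 1, 2, 3, 4, 5, 6, 7, 8, 9, 10, 11. That is one component of size 11.
The largest has 11 vertices.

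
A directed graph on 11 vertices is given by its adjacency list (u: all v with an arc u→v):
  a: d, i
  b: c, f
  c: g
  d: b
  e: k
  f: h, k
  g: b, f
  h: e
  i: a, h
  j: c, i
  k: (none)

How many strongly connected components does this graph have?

8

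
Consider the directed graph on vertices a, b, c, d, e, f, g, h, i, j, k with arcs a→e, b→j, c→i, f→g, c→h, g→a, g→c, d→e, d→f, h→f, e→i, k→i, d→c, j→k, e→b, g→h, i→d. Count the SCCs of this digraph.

{a, b, c, d, e, f, g, h, i, j, k} are all mutually reachable — one SCC of size 11.
That gives 1 strongly connected component.

1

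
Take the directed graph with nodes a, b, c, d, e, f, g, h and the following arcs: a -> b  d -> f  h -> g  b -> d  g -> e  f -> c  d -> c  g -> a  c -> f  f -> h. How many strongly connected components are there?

{a, b, c, d, f, g, h} are all mutually reachable — one SCC of size 7.
{e} is an SCC by itself.
That gives 2 strongly connected components.

2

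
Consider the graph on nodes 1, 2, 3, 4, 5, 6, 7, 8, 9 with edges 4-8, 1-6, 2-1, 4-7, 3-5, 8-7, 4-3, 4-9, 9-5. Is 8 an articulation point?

No

Deleting 8 leaves 2 components (was 2), so 8 is not a cut vertex.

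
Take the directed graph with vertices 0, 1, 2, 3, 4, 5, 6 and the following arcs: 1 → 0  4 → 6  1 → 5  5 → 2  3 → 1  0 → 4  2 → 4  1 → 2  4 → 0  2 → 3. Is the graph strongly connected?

There is no directed path from 6 to 0, so the graph is not strongly connected.

No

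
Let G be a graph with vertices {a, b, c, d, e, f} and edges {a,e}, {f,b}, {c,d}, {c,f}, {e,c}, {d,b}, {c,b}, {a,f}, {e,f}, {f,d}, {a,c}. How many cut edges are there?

The edges on the cycle a-e-f-a are not bridges since each lies on that cycle.
Every edge lies on some cycle, so there are no bridges.

0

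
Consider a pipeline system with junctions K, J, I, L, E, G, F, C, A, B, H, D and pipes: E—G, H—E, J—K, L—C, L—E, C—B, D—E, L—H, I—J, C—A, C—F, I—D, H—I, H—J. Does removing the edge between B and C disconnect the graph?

Removing B—C leaves no path between B and C: the component count goes from 1 to 2. So it is a bridge.

Yes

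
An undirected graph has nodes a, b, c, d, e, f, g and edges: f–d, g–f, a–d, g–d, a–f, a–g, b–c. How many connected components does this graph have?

3

e is isolated — a component by itself.
Starting from b we can reach b, c. That is one component of size 2.
Starting from a we can reach a, d, f, g. That is one component of size 4.
Total: 3 components.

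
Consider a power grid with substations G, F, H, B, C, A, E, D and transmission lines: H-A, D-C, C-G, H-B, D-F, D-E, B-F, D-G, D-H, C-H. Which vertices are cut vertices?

Removing D increases the component count from 1 to 2, so D is a cut vertex.
Removing H increases the component count from 1 to 2, so H is a cut vertex.
By contrast removing F leaves 1 component; it is not a cut vertex. No other vertex is a cut vertex either.

D, H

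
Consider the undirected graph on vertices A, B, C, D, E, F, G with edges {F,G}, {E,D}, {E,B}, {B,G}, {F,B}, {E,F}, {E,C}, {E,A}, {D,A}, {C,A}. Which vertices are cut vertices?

E

Removing E increases the component count from 1 to 2, so E is a cut vertex.
By contrast removing G leaves 1 component; it is not a cut vertex. No other vertex is a cut vertex either.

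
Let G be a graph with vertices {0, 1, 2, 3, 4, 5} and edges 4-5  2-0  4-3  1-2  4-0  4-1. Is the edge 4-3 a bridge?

Removing 4-3 leaves no path between 4 and 3: the component count goes from 1 to 2. So it is a bridge.

Yes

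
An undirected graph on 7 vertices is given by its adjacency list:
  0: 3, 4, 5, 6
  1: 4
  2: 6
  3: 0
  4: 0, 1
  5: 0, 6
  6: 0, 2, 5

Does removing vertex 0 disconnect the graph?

Yes

Deleting 0 raises the number of components from 1 to 3, so 0 is a cut vertex.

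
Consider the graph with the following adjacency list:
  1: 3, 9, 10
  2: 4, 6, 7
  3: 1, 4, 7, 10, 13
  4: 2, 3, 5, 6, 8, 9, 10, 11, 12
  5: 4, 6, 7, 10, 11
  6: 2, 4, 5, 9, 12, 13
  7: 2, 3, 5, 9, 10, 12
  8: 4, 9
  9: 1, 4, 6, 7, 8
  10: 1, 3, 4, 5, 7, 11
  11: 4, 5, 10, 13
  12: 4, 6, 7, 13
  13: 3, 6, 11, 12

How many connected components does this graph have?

Starting from 1 we can reach 1, 2, 3, 4, 5, 6, 7, 8, 9, 10, 11, 12, 13. That is one component of size 13.
Total: 1 component.

1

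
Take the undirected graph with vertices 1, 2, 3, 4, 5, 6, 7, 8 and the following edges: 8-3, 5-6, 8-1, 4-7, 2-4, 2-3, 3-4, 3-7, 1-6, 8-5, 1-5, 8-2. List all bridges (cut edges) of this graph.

The edges on the cycle 8-2-4-7-3-8 are not bridges since each lies on that cycle.
Every edge lies on some cycle, so there are no bridges.

none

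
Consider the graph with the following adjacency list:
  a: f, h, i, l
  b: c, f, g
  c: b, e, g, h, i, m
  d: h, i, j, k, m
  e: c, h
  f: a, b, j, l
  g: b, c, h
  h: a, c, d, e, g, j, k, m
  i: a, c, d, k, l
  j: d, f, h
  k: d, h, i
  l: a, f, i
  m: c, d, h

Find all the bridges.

The edges on the cycle h-k-i-c-e-h are not bridges since each lies on that cycle.
Every edge lies on some cycle, so there are no bridges.

none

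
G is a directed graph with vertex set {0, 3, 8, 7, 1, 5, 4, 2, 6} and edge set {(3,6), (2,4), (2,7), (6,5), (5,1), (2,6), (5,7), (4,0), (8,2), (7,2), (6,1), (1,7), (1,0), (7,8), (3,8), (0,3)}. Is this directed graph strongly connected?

From 2 we can reach every vertex (0, 1, 2, 3, 4, 5, 6, 7, 8), and every vertex can reach 2 (0, 1, 2, 3, 4, 5, 6, 7, 8). So the whole graph is one strongly connected component.

Yes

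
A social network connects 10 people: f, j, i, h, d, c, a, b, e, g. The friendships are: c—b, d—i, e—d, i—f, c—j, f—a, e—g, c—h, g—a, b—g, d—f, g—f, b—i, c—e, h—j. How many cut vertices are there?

1

Removing c increases the component count from 1 to 2, so c is a cut vertex.
By contrast removing d leaves 1 component; it is not a cut vertex. No other vertex is a cut vertex either.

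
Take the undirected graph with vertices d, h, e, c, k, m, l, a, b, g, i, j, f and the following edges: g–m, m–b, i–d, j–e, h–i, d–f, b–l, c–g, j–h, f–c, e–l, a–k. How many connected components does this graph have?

Starting from a we can reach a, k. That is one component of size 2.
Starting from b we can reach b, c, d, e, f, g, h, i, j, l, m. That is one component of size 11.
Total: 2 components.

2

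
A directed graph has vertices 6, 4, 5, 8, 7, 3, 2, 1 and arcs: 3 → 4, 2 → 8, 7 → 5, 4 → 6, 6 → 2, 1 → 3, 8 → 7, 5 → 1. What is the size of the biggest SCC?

{1, 2, 3, 4, 5, 6, 7, 8} are all mutually reachable — one SCC of size 8.
The largest has 8 vertices.

8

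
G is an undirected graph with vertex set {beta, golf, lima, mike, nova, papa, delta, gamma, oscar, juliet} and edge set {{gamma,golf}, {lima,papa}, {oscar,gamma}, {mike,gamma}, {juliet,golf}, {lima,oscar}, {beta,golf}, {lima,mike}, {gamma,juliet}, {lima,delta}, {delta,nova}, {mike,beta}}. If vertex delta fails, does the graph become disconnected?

Yes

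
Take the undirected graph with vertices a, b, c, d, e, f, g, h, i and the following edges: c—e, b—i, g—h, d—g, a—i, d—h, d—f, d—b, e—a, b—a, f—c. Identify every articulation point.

Removing d increases the component count from 1 to 2, so d is a cut vertex.
By contrast removing c leaves 1 component; it is not a cut vertex. No other vertex is a cut vertex either.

d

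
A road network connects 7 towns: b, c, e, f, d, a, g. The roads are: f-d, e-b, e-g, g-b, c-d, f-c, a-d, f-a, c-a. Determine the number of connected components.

2

Starting from b we can reach b, e, g. That is one component of size 3.
Starting from a we can reach a, c, d, f. That is one component of size 4.
Total: 2 components.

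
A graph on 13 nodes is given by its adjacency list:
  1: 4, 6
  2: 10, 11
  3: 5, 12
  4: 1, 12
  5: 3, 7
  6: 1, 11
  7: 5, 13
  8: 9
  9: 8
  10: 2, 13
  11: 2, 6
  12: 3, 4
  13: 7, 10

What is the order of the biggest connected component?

Starting from 8 we can reach 8, 9. That is one component of size 2.
Starting from 1 we can reach 1, 2, 3, 4, 5, 6, 7, 10, 11, 12, 13. That is one component of size 11.
The largest has 11 vertices.

11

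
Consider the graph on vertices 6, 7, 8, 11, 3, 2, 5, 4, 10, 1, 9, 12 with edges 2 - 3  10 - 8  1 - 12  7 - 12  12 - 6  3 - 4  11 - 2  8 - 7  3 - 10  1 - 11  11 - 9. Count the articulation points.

Removing 3 increases the component count from 2 to 3, so 3 is a cut vertex.
Removing 11 increases the component count from 2 to 3, so 11 is a cut vertex.
Removing 12 increases the component count from 2 to 3, so 12 is a cut vertex.
By contrast removing 7 leaves 2 components; it is not a cut vertex. No other vertex is a cut vertex either.

3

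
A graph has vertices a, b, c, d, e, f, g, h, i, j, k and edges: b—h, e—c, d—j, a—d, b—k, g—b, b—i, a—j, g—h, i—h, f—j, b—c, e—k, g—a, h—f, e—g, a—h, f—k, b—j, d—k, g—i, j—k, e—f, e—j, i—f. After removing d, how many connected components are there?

1

With d gone, the remaining components are: {a, b, c, e, f, g, h, i, j, k}.
That is 1 component.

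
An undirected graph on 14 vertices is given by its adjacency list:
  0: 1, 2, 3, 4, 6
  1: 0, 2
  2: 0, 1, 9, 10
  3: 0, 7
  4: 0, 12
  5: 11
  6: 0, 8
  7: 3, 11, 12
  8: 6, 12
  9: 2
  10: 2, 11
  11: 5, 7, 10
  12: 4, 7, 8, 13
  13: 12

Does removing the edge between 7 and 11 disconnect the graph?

No

After removing 7-11, the path 7-3-0-2-10-11 still connects them, so the edge is not a bridge.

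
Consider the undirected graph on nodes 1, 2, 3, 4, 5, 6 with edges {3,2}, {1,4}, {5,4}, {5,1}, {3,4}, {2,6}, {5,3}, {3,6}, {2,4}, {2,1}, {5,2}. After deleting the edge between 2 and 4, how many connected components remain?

2 and 4 are still connected via 2-5-4, so the component count stays at 1.

1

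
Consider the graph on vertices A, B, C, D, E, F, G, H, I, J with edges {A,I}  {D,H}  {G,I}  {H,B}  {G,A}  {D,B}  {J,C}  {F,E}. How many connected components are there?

4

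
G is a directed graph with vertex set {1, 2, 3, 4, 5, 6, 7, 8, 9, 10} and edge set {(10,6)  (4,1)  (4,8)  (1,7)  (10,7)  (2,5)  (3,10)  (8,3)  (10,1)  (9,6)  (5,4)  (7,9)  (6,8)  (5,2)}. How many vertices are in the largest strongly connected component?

{1, 3, 6, 7, 8, 9, 10} are all mutually reachable — one SCC of size 7.
{2, 5} are all mutually reachable — one SCC of size 2.
{4} is an SCC by itself.
The largest has 7 vertices.

7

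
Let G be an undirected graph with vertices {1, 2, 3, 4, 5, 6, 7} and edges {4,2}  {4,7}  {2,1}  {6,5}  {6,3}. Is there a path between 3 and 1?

No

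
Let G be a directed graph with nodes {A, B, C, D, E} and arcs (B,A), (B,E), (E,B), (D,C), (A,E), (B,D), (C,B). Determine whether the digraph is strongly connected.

Yes

From E we can reach every vertex (A, B, C, D, E), and every vertex can reach E (A, B, C, D, E). So the whole graph is one strongly connected component.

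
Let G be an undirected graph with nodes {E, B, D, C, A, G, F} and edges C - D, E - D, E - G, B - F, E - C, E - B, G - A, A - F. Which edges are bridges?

The edges on the cycle E-C-D-E are not bridges since each lies on that cycle.
Every edge lies on some cycle, so there are no bridges.

none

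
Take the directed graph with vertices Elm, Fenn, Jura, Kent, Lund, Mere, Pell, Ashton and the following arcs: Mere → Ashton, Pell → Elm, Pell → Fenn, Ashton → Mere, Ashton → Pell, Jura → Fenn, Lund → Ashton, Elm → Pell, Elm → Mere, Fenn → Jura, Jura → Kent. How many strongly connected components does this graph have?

{Elm, Mere, Pell, Ashton} are all mutually reachable — one SCC of size 4.
{Fenn, Jura} are all mutually reachable — one SCC of size 2.
{Kent} is an SCC by itself.
{Lund} is an SCC by itself.
That gives 4 strongly connected components.

4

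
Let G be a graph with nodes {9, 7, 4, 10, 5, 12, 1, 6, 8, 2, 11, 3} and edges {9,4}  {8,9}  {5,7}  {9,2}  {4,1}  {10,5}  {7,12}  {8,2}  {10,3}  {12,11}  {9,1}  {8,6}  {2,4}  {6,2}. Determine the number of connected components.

Starting from 3 we can reach 3, 5, 7, 10, 11, 12. That is one component of size 6.
Starting from 1 we can reach 1, 2, 4, 6, 8, 9. That is one component of size 6.
Total: 2 components.

2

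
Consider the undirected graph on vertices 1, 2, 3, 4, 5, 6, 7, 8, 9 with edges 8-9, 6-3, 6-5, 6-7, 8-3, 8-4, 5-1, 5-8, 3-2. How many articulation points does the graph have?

4

Removing 3 increases the component count from 1 to 2, so 3 is a cut vertex.
Removing 5 increases the component count from 1 to 2, so 5 is a cut vertex.
Removing 6 increases the component count from 1 to 2, so 6 is a cut vertex.
Likewise 8 is a cut vertex.
By contrast removing 7 leaves 1 component; it is not a cut vertex. No other vertex is a cut vertex either.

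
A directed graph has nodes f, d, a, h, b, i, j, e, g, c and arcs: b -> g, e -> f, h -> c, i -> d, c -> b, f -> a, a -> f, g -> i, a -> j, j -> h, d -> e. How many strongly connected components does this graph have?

{a, b, c, d, e, f, g, h, i, j} are all mutually reachable — one SCC of size 10.
That gives 1 strongly connected component.

1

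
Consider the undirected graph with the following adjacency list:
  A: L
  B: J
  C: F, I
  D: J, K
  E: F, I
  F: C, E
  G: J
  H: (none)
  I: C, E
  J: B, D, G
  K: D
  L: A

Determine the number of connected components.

4

H is isolated — a component by itself.
Starting from A we can reach A, L. That is one component of size 2.
Starting from C we can reach C, E, F, I. That is one component of size 4.
Starting from B we can reach B, D, G, J, K. That is one component of size 5.
Total: 4 components.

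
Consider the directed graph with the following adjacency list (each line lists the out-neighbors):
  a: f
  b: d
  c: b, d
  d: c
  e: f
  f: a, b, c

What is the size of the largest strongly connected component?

3

{b, c, d} are all mutually reachable — one SCC of size 3.
{a, f} are all mutually reachable — one SCC of size 2.
{e} is an SCC by itself.
The largest has 3 vertices.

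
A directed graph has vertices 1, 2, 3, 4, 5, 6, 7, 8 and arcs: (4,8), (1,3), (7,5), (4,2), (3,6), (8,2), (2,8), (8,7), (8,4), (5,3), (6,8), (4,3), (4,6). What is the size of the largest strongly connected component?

{2, 3, 4, 5, 6, 7, 8} are all mutually reachable — one SCC of size 7.
{1} is an SCC by itself.
The largest has 7 vertices.

7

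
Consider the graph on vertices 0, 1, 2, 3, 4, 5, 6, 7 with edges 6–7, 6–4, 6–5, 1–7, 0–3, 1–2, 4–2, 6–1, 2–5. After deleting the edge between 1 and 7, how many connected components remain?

2

1 and 7 are still connected via 1-6-7, so the component count stays at 2.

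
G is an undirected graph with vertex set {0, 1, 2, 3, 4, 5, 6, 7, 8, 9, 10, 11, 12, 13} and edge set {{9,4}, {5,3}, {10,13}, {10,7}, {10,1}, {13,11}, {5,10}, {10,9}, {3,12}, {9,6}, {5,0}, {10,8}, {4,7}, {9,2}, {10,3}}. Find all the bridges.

0-5, 1-10, 10-13, 10-8, 11-13, 12-3, 2-9, 6-9

The edges on the cycle 10-9-4-7-10 are not bridges since each lies on that cycle.
But removing 5–0 disconnects 5 from 0; removing 10–13 disconnects 10 from 13; removing 9–2 disconnects 9 from 2; removing 12–3 disconnects 12 from 3 — these are bridges.
In total 8 edges are bridges.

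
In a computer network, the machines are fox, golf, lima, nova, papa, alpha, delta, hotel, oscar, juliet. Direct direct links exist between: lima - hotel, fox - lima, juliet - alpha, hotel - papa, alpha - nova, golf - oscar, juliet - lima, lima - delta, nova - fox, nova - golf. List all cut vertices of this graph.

Removing golf increases the component count from 1 to 2, so golf is a cut vertex.
Removing lima increases the component count from 1 to 3, so lima is a cut vertex.
Removing nova increases the component count from 1 to 2, so nova is a cut vertex.
Likewise hotel is a cut vertex.
By contrast removing alpha leaves 1 component; it is not a cut vertex. No other vertex is a cut vertex either.

golf, lima, nova, hotel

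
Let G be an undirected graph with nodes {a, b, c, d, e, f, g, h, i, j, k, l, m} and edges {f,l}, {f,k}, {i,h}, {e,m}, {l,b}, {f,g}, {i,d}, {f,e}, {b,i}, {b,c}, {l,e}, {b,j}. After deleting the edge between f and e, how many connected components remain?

2

f and e are still connected via f-l-e, so the component count stays at 2.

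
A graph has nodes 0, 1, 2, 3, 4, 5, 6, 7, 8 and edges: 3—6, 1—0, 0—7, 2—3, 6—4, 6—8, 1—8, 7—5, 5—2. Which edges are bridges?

The edges on the cycle 1-0-7-5-2-3-6-8-1 are not bridges since each lies on that cycle.
But removing 4—6 disconnects 4 from 6 — this is a bridge.

4-6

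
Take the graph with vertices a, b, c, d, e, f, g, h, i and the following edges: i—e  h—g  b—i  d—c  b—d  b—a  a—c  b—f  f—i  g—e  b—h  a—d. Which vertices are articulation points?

b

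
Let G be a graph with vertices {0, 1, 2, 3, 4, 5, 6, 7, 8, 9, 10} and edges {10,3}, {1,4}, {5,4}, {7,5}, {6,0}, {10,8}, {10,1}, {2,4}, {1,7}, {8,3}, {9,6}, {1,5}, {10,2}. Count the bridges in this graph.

2

The edges on the cycle 10-8-3-10 are not bridges since each lies on that cycle.
But removing 9 - 6 disconnects 9 from 6; removing 6 - 0 disconnects 6 from 0 — these are bridges.
That makes 2 bridges.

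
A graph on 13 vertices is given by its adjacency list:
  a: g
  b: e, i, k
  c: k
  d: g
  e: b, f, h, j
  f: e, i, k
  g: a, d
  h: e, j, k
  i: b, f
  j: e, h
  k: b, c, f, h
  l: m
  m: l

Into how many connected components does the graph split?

Starting from l we can reach l, m. That is one component of size 2.
Starting from a we can reach a, d, g. That is one component of size 3.
Starting from b we can reach b, c, e, f, h, i, j, k. That is one component of size 8.
Total: 3 components.

3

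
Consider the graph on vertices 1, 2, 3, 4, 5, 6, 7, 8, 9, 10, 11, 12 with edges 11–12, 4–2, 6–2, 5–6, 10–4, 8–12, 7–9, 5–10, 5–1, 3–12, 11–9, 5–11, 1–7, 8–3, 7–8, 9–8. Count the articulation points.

Removing 5 increases the component count from 1 to 2, so 5 is a cut vertex.
By contrast removing 10 leaves 1 component; it is not a cut vertex. No other vertex is a cut vertex either.

1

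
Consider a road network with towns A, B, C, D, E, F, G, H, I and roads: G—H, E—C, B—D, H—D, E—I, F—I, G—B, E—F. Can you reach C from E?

From E we can reach C, E, F, I, which includes C.

Yes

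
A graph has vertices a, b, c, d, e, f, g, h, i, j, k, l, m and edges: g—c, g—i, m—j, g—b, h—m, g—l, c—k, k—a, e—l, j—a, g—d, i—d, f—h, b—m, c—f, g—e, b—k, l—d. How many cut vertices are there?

1

Removing g increases the component count from 1 to 2, so g is a cut vertex.
By contrast removing i leaves 1 component; it is not a cut vertex. No other vertex is a cut vertex either.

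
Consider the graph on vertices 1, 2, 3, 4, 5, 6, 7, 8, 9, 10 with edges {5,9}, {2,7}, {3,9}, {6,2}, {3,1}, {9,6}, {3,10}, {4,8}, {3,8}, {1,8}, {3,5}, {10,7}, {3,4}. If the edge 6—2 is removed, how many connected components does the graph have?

1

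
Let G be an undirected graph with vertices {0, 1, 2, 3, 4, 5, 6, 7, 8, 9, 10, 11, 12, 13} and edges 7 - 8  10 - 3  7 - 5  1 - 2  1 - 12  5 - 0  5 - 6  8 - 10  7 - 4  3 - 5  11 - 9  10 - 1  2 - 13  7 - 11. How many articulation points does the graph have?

6

Removing 1 increases the component count from 1 to 3, so 1 is a cut vertex.
Removing 2 increases the component count from 1 to 2, so 2 is a cut vertex.
Removing 5 increases the component count from 1 to 3, so 5 is a cut vertex.
Likewise 7, 10, 11 are cut vertices.
By contrast removing 12 leaves 1 component; it is not a cut vertex. No other vertex is a cut vertex either.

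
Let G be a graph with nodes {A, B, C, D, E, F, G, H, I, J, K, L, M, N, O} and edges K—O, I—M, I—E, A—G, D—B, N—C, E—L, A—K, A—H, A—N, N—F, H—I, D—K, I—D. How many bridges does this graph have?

9

The edges on the cycle A-H-I-D-K-A are not bridges since each lies on that cycle.
But removing N—F disconnects N from F; removing I—E disconnects I from E; removing K—O disconnects K from O; removing L—E disconnects L from E — these are bridges.
In total 9 edges are bridges.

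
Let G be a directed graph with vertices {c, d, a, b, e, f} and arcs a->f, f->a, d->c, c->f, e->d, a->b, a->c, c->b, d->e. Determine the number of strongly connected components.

3

{a, c, f} are all mutually reachable — one SCC of size 3.
{d, e} are all mutually reachable — one SCC of size 2.
{b} is an SCC by itself.
That gives 3 strongly connected components.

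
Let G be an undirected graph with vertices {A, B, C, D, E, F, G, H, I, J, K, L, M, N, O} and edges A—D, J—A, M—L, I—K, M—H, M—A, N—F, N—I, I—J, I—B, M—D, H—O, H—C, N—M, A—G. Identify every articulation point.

Removing A increases the component count from 2 to 3, so A is a cut vertex.
Removing H increases the component count from 2 to 4, so H is a cut vertex.
Removing I increases the component count from 2 to 4, so I is a cut vertex.
Likewise M, N are cut vertices.
By contrast removing F leaves 2 components; it is not a cut vertex. No other vertex is a cut vertex either.

A, H, I, M, N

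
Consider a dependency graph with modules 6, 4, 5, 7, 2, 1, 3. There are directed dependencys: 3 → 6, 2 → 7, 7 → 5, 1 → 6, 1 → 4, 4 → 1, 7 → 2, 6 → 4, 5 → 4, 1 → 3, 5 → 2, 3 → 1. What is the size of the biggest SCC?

4

{1, 3, 4, 6} are all mutually reachable — one SCC of size 4.
{2, 5, 7} are all mutually reachable — one SCC of size 3.
The largest has 4 vertices.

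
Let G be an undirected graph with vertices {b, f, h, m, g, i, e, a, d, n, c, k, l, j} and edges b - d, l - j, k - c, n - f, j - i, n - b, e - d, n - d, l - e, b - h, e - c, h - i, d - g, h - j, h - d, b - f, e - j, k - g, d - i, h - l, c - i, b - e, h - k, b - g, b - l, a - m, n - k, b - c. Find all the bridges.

a-m

The edges on the cycle n-b-h-k-n are not bridges since each lies on that cycle.
But removing a - m disconnects a from m — this is a bridge.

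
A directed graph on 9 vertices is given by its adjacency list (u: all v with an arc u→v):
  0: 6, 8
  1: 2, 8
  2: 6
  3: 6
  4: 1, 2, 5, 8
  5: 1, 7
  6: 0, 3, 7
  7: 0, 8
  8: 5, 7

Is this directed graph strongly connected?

There is no directed path from 5 to 4, so the graph is not strongly connected.

No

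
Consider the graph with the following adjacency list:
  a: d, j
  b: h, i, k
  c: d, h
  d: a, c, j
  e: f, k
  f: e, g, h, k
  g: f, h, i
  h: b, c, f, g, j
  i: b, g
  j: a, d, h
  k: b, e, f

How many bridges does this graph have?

The edges on the cycle j-a-d-j are not bridges since each lies on that cycle.
Every edge lies on some cycle, so there are no bridges.

0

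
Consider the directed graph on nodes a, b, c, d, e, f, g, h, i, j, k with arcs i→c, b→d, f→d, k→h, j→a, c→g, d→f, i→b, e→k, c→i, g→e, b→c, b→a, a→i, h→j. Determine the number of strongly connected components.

2

{a, b, c, e, g, h, i, j, k} are all mutually reachable — one SCC of size 9.
{d, f} are all mutually reachable — one SCC of size 2.
That gives 2 strongly connected components.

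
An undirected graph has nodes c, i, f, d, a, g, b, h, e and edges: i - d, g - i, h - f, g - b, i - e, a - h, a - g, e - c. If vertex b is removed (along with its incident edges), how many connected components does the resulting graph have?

With b gone, the remaining components are: {a, c, d, e, f, g, h, i}.
That is 1 component.

1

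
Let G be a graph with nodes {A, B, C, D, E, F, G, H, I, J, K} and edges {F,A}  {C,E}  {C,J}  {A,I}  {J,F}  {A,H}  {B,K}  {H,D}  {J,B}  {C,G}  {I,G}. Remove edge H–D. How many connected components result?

Before removal there is 1 component.
H–D is a bridge — removing it separates H's side from D's side.
After removal: 2 components.

2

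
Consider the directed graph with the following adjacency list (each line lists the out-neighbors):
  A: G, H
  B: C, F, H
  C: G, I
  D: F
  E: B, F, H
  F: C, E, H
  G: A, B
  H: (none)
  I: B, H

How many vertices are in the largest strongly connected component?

7

{A, B, C, E, F, G, I} are all mutually reachable — one SCC of size 7.
{H} is an SCC by itself.
{D} is an SCC by itself.
The largest has 7 vertices.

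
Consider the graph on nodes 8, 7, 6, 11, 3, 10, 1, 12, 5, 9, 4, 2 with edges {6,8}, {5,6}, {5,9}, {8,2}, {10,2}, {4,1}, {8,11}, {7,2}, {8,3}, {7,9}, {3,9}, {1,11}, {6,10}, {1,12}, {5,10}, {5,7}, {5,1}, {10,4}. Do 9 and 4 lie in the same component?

From 9 we can reach 1, 2, 3, 4, 5, 6, 7, 8, 9, 10, 11, 12, which includes 4.

Yes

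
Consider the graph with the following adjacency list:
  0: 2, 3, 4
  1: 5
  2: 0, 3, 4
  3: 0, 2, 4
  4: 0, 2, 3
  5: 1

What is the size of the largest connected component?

4

Starting from 1 we can reach 1, 5. That is one component of size 2.
Starting from 0 we can reach 0, 2, 3, 4. That is one component of size 4.
The largest has 4 vertices.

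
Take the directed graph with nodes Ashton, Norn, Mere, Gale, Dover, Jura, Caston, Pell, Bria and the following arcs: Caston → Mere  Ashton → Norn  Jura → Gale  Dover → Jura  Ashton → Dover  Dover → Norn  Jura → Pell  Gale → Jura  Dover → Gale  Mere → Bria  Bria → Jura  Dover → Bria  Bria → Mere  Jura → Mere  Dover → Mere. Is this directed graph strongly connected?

There is no directed path from Ashton to Caston, so the graph is not strongly connected.

No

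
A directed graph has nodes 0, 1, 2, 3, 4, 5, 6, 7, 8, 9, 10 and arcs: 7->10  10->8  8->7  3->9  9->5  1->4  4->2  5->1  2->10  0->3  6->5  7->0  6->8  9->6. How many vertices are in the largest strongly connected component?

{0, 1, 2, 3, 4, 5, 6, 7, 8, 9, 10} are all mutually reachable — one SCC of size 11.
The largest has 11 vertices.

11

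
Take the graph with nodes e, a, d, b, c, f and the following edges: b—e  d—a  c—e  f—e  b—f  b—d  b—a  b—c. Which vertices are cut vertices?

Removing b increases the component count from 1 to 2, so b is a cut vertex.
By contrast removing f leaves 1 component; it is not a cut vertex. No other vertex is a cut vertex either.

b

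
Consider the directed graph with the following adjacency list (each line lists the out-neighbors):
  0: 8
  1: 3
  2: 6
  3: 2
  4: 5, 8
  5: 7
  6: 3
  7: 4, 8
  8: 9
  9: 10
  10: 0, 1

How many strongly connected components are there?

{0, 8, 9, 10} are all mutually reachable — one SCC of size 4.
{4, 5, 7} are all mutually reachable — one SCC of size 3.
{2, 3, 6} are all mutually reachable — one SCC of size 3.
{1} is an SCC by itself.
That gives 4 strongly connected components.

4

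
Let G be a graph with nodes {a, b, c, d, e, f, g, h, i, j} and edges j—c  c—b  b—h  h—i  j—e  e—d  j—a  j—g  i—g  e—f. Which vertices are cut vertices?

e, j

Removing e increases the component count from 1 to 3, so e is a cut vertex.
Removing j increases the component count from 1 to 3, so j is a cut vertex.
By contrast removing b leaves 1 component; it is not a cut vertex. No other vertex is a cut vertex either.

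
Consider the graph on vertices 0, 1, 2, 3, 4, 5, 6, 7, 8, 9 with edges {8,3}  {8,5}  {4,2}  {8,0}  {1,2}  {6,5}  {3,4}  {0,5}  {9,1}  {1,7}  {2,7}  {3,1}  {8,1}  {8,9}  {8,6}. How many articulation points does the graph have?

1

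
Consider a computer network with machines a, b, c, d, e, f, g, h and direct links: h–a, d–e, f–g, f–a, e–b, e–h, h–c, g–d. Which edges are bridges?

The edges on the cycle f-g-d-e-h-a-f are not bridges since each lies on that cycle.
But removing e–b disconnects e from b; removing h–c disconnects h from c — these are bridges.

b-e, c-h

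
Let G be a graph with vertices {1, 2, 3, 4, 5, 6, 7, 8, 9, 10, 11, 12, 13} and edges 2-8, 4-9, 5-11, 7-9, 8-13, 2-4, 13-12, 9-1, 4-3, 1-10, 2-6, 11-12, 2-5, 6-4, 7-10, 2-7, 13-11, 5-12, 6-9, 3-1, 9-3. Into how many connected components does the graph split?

Starting from 1 we can reach 1, 2, 3, 4, 5, 6, 7, 8, 9, 10, 11, 12, 13. That is one component of size 13.
Total: 1 component.

1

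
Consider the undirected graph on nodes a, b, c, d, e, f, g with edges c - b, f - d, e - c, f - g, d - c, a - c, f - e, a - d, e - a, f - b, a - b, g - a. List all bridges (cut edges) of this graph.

none

The edges on the cycle f-g-a-e-f are not bridges since each lies on that cycle.
Every edge lies on some cycle, so there are no bridges.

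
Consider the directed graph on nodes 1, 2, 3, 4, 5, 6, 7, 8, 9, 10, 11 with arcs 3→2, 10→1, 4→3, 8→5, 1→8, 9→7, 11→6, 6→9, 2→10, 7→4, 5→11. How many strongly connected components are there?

1

{1, 2, 3, 4, 5, 6, 7, 8, 9, 10, 11} are all mutually reachable — one SCC of size 11.
That gives 1 strongly connected component.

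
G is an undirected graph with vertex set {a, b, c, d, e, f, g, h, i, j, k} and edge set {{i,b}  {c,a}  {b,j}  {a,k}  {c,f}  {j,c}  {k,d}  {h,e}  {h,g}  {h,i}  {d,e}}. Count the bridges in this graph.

The edges on the cycle h-i-b-j-c-a-k-d-e-h are not bridges since each lies on that cycle.
But removing f–c disconnects f from c; removing h–g disconnects h from g — these are bridges.
That makes 2 bridges.

2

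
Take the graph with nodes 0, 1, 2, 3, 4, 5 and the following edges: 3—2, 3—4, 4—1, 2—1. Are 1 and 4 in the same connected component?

Yes

From 1 we can reach 1, 2, 3, 4, which includes 4.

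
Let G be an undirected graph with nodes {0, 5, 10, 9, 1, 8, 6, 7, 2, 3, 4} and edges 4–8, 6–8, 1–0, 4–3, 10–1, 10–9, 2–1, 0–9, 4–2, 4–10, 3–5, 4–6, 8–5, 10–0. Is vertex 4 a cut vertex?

Deleting 4 raises the number of components from 2 to 3, so 4 is a cut vertex.

Yes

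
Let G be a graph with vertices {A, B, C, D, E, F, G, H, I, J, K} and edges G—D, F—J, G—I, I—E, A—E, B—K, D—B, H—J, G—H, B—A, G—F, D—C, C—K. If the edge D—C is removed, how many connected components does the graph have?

D and C are still connected via D-B-K-C, so the component count stays at 1.

1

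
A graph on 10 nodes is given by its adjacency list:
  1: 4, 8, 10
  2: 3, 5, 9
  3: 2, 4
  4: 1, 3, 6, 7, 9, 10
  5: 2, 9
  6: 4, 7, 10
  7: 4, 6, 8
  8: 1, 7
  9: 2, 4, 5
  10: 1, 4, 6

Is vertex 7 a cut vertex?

Deleting 7 leaves 1 component (was 1) (its neighbors 4, 6, 8 remain connected to each other), so 7 is not a cut vertex.

No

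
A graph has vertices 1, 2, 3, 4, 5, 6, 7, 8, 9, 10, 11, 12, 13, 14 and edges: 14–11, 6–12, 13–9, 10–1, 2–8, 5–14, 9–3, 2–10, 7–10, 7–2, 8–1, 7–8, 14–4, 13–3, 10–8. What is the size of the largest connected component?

5

Starting from 6 we can reach 6, 12. That is one component of size 2.
Starting from 3 we can reach 3, 9, 13. That is one component of size 3.
Starting from 4 we can reach 4, 5, 11, 14. That is one component of size 4.
Starting from 1 we can reach 1, 2, 7, 8, 10. That is one component of size 5.
The largest has 5 vertices.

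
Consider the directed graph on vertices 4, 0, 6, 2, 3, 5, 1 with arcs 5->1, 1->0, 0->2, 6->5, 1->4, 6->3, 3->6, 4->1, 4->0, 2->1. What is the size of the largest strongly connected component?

4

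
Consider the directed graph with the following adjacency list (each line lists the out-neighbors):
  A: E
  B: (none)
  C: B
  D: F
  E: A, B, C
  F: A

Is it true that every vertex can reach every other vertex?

There is no directed path from B to F, so the graph is not strongly connected.

No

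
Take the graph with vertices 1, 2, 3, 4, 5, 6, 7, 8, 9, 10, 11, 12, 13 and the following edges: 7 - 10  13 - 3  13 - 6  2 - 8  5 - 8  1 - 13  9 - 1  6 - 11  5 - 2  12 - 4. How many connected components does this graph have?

4

Starting from 7 we can reach 7, 10. That is one component of size 2.
Starting from 4 we can reach 4, 12. That is one component of size 2.
Starting from 2 we can reach 2, 5, 8. That is one component of size 3.
Starting from 1 we can reach 1, 3, 6, 9, 11, 13. That is one component of size 6.
Total: 4 components.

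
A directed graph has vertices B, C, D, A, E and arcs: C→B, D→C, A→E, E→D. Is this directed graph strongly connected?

There is no directed path from E to A, so the graph is not strongly connected.

No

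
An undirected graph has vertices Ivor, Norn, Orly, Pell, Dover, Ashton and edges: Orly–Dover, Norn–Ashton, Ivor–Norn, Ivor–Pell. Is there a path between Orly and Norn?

The component containing Orly is {Orly, Dover}, and Norn is not in it.

No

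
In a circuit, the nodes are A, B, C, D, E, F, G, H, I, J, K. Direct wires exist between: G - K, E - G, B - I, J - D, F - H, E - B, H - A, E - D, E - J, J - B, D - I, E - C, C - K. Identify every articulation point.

Removing E increases the component count from 2 to 3, so E is a cut vertex.
Removing H increases the component count from 2 to 3, so H is a cut vertex.
By contrast removing I leaves 2 components; it is not a cut vertex. No other vertex is a cut vertex either.

E, H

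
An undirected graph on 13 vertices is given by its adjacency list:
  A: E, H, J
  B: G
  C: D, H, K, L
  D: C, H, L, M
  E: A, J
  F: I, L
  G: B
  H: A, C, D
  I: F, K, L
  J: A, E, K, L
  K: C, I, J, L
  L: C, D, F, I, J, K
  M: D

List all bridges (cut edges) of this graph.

The edges on the cycle L-K-C-L are not bridges since each lies on that cycle.
But removing M-D disconnects M from D; removing G-B disconnects G from B — these are bridges.

B-G, D-M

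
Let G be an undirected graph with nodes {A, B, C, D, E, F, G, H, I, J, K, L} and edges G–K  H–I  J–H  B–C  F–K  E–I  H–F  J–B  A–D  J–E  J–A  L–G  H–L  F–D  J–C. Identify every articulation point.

Removing J increases the component count from 1 to 2, so J is a cut vertex.
By contrast removing A leaves 1 component; it is not a cut vertex. No other vertex is a cut vertex either.

J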